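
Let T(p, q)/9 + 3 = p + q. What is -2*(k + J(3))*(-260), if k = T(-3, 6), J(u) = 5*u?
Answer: 7800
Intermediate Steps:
T(p, q) = -27 + 9*p + 9*q (T(p, q) = -27 + 9*(p + q) = -27 + (9*p + 9*q) = -27 + 9*p + 9*q)
k = 0 (k = -27 + 9*(-3) + 9*6 = -27 - 27 + 54 = 0)
-2*(k + J(3))*(-260) = -2*(0 + 5*3)*(-260) = -2*(0 + 15)*(-260) = -2*15*(-260) = -30*(-260) = 7800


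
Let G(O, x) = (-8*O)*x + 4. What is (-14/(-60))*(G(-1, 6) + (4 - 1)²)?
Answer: 427/30 ≈ 14.233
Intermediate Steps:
G(O, x) = 4 - 8*O*x (G(O, x) = -8*O*x + 4 = 4 - 8*O*x)
(-14/(-60))*(G(-1, 6) + (4 - 1)²) = (-14/(-60))*((4 - 8*(-1)*6) + (4 - 1)²) = (-14*(-1/60))*((4 + 48) + 3²) = 7*(52 + 9)/30 = (7/30)*61 = 427/30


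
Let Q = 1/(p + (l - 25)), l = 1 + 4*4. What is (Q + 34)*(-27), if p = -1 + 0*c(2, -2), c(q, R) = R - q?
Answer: -915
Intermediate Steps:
l = 17 (l = 1 + 16 = 17)
p = -1 (p = -1 + 0*(-2 - 1*2) = -1 + 0*(-2 - 2) = -1 + 0*(-4) = -1 + 0 = -1)
Q = -⅑ (Q = 1/(-1 + (17 - 25)) = 1/(-1 - 8) = 1/(-9) = -⅑ ≈ -0.11111)
(Q + 34)*(-27) = (-⅑ + 34)*(-27) = (305/9)*(-27) = -915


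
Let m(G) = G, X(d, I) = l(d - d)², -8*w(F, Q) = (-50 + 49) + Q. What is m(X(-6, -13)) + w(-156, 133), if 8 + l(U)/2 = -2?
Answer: 767/2 ≈ 383.50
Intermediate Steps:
l(U) = -20 (l(U) = -16 + 2*(-2) = -16 - 4 = -20)
w(F, Q) = ⅛ - Q/8 (w(F, Q) = -((-50 + 49) + Q)/8 = -(-1 + Q)/8 = ⅛ - Q/8)
X(d, I) = 400 (X(d, I) = (-20)² = 400)
m(X(-6, -13)) + w(-156, 133) = 400 + (⅛ - ⅛*133) = 400 + (⅛ - 133/8) = 400 - 33/2 = 767/2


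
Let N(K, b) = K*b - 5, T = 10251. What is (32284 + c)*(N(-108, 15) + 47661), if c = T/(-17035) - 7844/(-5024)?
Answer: 7950045494045671/5348990 ≈ 1.4863e+9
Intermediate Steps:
c = 20530379/21395960 (c = 10251/(-17035) - 7844/(-5024) = 10251*(-1/17035) - 7844*(-1/5024) = -10251/17035 + 1961/1256 = 20530379/21395960 ≈ 0.95954)
N(K, b) = -5 + K*b
(32284 + c)*(N(-108, 15) + 47661) = (32284 + 20530379/21395960)*((-5 - 108*15) + 47661) = 690767703019*((-5 - 1620) + 47661)/21395960 = 690767703019*(-1625 + 47661)/21395960 = (690767703019/21395960)*46036 = 7950045494045671/5348990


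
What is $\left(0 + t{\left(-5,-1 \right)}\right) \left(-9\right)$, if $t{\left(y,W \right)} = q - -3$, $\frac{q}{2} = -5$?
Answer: $63$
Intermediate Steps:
$q = -10$ ($q = 2 \left(-5\right) = -10$)
$t{\left(y,W \right)} = -7$ ($t{\left(y,W \right)} = -10 - -3 = -10 + 3 = -7$)
$\left(0 + t{\left(-5,-1 \right)}\right) \left(-9\right) = \left(0 - 7\right) \left(-9\right) = \left(-7\right) \left(-9\right) = 63$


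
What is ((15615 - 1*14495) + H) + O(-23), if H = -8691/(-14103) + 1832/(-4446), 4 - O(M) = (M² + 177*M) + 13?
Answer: 16209162278/3483441 ≈ 4653.2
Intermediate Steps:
O(M) = -9 - M² - 177*M (O(M) = 4 - ((M² + 177*M) + 13) = 4 - (13 + M² + 177*M) = 4 + (-13 - M² - 177*M) = -9 - M² - 177*M)
H = 711305/3483441 (H = -8691*(-1/14103) + 1832*(-1/4446) = 2897/4701 - 916/2223 = 711305/3483441 ≈ 0.20420)
((15615 - 1*14495) + H) + O(-23) = ((15615 - 1*14495) + 711305/3483441) + (-9 - 1*(-23)² - 177*(-23)) = ((15615 - 14495) + 711305/3483441) + (-9 - 1*529 + 4071) = (1120 + 711305/3483441) + (-9 - 529 + 4071) = 3902165225/3483441 + 3533 = 16209162278/3483441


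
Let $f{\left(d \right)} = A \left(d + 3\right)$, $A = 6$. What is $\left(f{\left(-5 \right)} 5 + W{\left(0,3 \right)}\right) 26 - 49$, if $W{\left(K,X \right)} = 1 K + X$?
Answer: $-1531$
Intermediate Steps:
$f{\left(d \right)} = 18 + 6 d$ ($f{\left(d \right)} = 6 \left(d + 3\right) = 6 \left(3 + d\right) = 18 + 6 d$)
$W{\left(K,X \right)} = K + X$
$\left(f{\left(-5 \right)} 5 + W{\left(0,3 \right)}\right) 26 - 49 = \left(\left(18 + 6 \left(-5\right)\right) 5 + \left(0 + 3\right)\right) 26 - 49 = \left(\left(18 - 30\right) 5 + 3\right) 26 - 49 = \left(\left(-12\right) 5 + 3\right) 26 - 49 = \left(-60 + 3\right) 26 - 49 = \left(-57\right) 26 - 49 = -1482 - 49 = -1531$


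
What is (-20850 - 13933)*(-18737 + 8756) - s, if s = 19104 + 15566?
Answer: 347134453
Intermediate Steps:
s = 34670
(-20850 - 13933)*(-18737 + 8756) - s = (-20850 - 13933)*(-18737 + 8756) - 1*34670 = -34783*(-9981) - 34670 = 347169123 - 34670 = 347134453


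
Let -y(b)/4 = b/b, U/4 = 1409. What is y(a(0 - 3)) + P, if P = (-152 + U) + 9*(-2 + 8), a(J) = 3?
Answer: 5534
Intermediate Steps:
U = 5636 (U = 4*1409 = 5636)
y(b) = -4 (y(b) = -4*b/b = -4*1 = -4)
P = 5538 (P = (-152 + 5636) + 9*(-2 + 8) = 5484 + 9*6 = 5484 + 54 = 5538)
y(a(0 - 3)) + P = -4 + 5538 = 5534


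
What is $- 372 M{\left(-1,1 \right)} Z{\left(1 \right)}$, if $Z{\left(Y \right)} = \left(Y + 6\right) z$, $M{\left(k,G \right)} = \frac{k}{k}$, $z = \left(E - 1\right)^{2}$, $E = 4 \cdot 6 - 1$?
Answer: $-1260336$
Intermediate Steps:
$E = 23$ ($E = 24 - 1 = 23$)
$z = 484$ ($z = \left(23 - 1\right)^{2} = 22^{2} = 484$)
$M{\left(k,G \right)} = 1$
$Z{\left(Y \right)} = 2904 + 484 Y$ ($Z{\left(Y \right)} = \left(Y + 6\right) 484 = \left(6 + Y\right) 484 = 2904 + 484 Y$)
$- 372 M{\left(-1,1 \right)} Z{\left(1 \right)} = \left(-372\right) 1 \left(2904 + 484 \cdot 1\right) = - 372 \left(2904 + 484\right) = \left(-372\right) 3388 = -1260336$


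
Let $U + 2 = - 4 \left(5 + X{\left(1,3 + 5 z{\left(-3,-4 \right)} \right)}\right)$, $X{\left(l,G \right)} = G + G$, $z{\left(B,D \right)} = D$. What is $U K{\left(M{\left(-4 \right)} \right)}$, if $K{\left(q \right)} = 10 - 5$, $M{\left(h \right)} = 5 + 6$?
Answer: $570$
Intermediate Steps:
$M{\left(h \right)} = 11$
$X{\left(l,G \right)} = 2 G$
$U = 114$ ($U = -2 - 4 \left(5 + 2 \left(3 + 5 \left(-4\right)\right)\right) = -2 - 4 \left(5 + 2 \left(3 - 20\right)\right) = -2 - 4 \left(5 + 2 \left(-17\right)\right) = -2 - 4 \left(5 - 34\right) = -2 - -116 = -2 + 116 = 114$)
$K{\left(q \right)} = 5$
$U K{\left(M{\left(-4 \right)} \right)} = 114 \cdot 5 = 570$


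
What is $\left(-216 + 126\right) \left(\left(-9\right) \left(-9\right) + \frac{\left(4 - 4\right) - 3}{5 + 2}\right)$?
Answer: $- \frac{50760}{7} \approx -7251.4$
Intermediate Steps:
$\left(-216 + 126\right) \left(\left(-9\right) \left(-9\right) + \frac{\left(4 - 4\right) - 3}{5 + 2}\right) = - 90 \left(81 + \frac{0 - 3}{7}\right) = - 90 \left(81 - \frac{3}{7}\right) = \left(-90\right) \frac{564}{7} = - \frac{50760}{7}$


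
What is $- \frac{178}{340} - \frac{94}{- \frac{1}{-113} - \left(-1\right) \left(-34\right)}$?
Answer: $\frac{1463891}{652970} \approx 2.2419$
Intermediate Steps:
$- \frac{178}{340} - \frac{94}{- \frac{1}{-113} - \left(-1\right) \left(-34\right)} = \left(-178\right) \frac{1}{340} - \frac{94}{\left(-1\right) \left(- \frac{1}{113}\right) - 34} = - \frac{89}{170} - \frac{94}{\frac{1}{113} - 34} = - \frac{89}{170} - \frac{94}{- \frac{3841}{113}} = - \frac{89}{170} - - \frac{10622}{3841} = - \frac{89}{170} + \frac{10622}{3841} = \frac{1463891}{652970}$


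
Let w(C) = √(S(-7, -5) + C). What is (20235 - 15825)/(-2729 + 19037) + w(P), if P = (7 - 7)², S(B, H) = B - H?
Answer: 245/906 + I*√2 ≈ 0.27042 + 1.4142*I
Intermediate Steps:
P = 0 (P = 0² = 0)
w(C) = √(-2 + C) (w(C) = √((-7 - 1*(-5)) + C) = √((-7 + 5) + C) = √(-2 + C))
(20235 - 15825)/(-2729 + 19037) + w(P) = (20235 - 15825)/(-2729 + 19037) + √(-2 + 0) = 4410/16308 + √(-2) = 4410*(1/16308) + I*√2 = 245/906 + I*√2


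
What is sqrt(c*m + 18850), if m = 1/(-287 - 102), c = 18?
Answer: 38*sqrt(1975342)/389 ≈ 137.30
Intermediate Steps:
m = -1/389 (m = 1/(-389) = -1/389 ≈ -0.0025707)
sqrt(c*m + 18850) = sqrt(18*(-1/389) + 18850) = sqrt(-18/389 + 18850) = sqrt(7332632/389) = 38*sqrt(1975342)/389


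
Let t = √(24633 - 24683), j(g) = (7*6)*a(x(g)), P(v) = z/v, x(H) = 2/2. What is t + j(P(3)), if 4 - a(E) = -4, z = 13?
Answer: 336 + 5*I*√2 ≈ 336.0 + 7.0711*I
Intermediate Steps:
x(H) = 1 (x(H) = 2*(½) = 1)
P(v) = 13/v
a(E) = 8 (a(E) = 4 - 1*(-4) = 4 + 4 = 8)
j(g) = 336 (j(g) = (7*6)*8 = 42*8 = 336)
t = 5*I*√2 (t = √(-50) = 5*I*√2 ≈ 7.0711*I)
t + j(P(3)) = 5*I*√2 + 336 = 336 + 5*I*√2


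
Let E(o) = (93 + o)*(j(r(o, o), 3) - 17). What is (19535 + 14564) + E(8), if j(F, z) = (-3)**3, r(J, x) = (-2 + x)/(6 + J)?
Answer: 29655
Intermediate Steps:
r(J, x) = (-2 + x)/(6 + J)
j(F, z) = -27
E(o) = -4092 - 44*o (E(o) = (93 + o)*(-27 - 17) = (93 + o)*(-44) = -4092 - 44*o)
(19535 + 14564) + E(8) = (19535 + 14564) + (-4092 - 44*8) = 34099 + (-4092 - 352) = 34099 - 4444 = 29655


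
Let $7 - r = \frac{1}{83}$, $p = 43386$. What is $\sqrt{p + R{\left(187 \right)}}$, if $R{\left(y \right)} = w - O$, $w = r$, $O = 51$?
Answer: $\frac{\sqrt{298582955}}{83} \approx 208.19$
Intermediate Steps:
$r = \frac{580}{83}$ ($r = 7 - \frac{1}{83} = \frac{580}{83} \approx 6.988$)
$w = \frac{580}{83} \approx 6.988$
$R{\left(y \right)} = - \frac{3653}{83}$ ($R{\left(y \right)} = \frac{580}{83} - 51 = - \frac{3653}{83}$)
$\sqrt{p + R{\left(187 \right)}} = \sqrt{43386 - \frac{3653}{83}} = \sqrt{\frac{3597385}{83}} = \frac{\sqrt{298582955}}{83}$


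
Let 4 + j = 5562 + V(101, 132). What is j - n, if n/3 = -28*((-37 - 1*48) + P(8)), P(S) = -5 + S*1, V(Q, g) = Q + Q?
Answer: -1128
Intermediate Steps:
V(Q, g) = 2*Q
P(S) = -5 + S
n = 6888 (n = 3*(-28*((-37 - 1*48) + (-5 + 8))) = 3*(-28*((-37 - 48) + 3)) = 3*(-28*(-85 + 3)) = 3*(-28*(-82)) = 3*2296 = 6888)
j = 5760 (j = -4 + (5562 + 2*101) = -4 + (5562 + 202) = -4 + 5764 = 5760)
j - n = 5760 - 1*6888 = 5760 - 6888 = -1128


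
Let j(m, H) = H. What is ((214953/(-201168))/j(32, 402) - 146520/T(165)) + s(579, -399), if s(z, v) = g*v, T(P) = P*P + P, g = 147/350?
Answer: -9672913442017/55934762400 ≈ -172.93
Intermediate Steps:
g = 21/50 (g = 147*(1/350) = 21/50 ≈ 0.42000)
T(P) = P + P² (T(P) = P² + P = P + P²)
s(z, v) = 21*v/50
((214953/(-201168))/j(32, 402) - 146520/T(165)) + s(579, -399) = ((214953/(-201168))/402 - 146520*1/(165*(1 + 165))) + (21/50)*(-399) = ((214953*(-1/201168))*(1/402) - 146520/(165*166)) - 8379/50 = (-71651/67056*1/402 - 146520/27390) - 8379/50 = (-71651/26956512 - 146520*1/27390) - 8379/50 = (-71651/26956512 - 444/83) - 8379/50 = -11974638361/2237390496 - 8379/50 = -9672913442017/55934762400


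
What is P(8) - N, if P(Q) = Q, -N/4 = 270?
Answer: 1088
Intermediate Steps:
N = -1080 (N = -4*270 = -1080)
P(8) - N = 8 - 1*(-1080) = 8 + 1080 = 1088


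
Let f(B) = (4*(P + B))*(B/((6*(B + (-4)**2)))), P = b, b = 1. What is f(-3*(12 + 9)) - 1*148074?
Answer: -6962082/47 ≈ -1.4813e+5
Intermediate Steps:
P = 1
f(B) = B*(4 + 4*B)/(96 + 6*B) (f(B) = (4*(1 + B))*(B/((6*(B + (-4)**2)))) = (4 + 4*B)*(B/((6*(B + 16)))) = (4 + 4*B)*(B/((6*(16 + B)))) = (4 + 4*B)*(B/(96 + 6*B)) = B*(4 + 4*B)/(96 + 6*B))
f(-3*(12 + 9)) - 1*148074 = 2*(-3*(12 + 9))*(1 - 3*(12 + 9))/(3*(16 - 3*(12 + 9))) - 1*148074 = 2*(-3*21)*(1 - 3*21)/(3*(16 - 3*21)) - 148074 = (2/3)*(-63)*(1 - 63)/(16 - 63) - 148074 = (2/3)*(-63)*(-62)/(-47) - 148074 = (2/3)*(-63)*(-1/47)*(-62) - 148074 = -2604/47 - 148074 = -6962082/47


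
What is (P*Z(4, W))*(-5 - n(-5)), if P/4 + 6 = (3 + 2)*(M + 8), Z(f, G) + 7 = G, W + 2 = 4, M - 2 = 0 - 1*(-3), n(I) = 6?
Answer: 12980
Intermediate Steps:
M = 5 (M = 2 + (0 - 1*(-3)) = 2 + (0 + 3) = 2 + 3 = 5)
W = 2 (W = -2 + 4 = 2)
Z(f, G) = -7 + G
P = 236 (P = -24 + 4*((3 + 2)*(5 + 8)) = -24 + 4*(5*13) = -24 + 4*65 = -24 + 260 = 236)
(P*Z(4, W))*(-5 - n(-5)) = (236*(-7 + 2))*(-5 - 1*6) = (236*(-5))*(-5 - 6) = -1180*(-11) = 12980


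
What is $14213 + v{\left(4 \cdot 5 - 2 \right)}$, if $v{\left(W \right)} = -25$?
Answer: $14188$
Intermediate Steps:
$14213 + v{\left(4 \cdot 5 - 2 \right)} = 14213 - 25 = 14188$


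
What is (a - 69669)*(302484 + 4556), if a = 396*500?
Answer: 39402750240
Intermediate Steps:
a = 198000
(a - 69669)*(302484 + 4556) = (198000 - 69669)*(302484 + 4556) = 128331*307040 = 39402750240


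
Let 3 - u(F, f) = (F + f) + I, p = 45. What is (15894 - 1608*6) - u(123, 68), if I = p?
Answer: 6479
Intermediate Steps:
I = 45
u(F, f) = -42 - F - f (u(F, f) = 3 - ((F + f) + 45) = 3 - (45 + F + f) = 3 + (-45 - F - f) = -42 - F - f)
(15894 - 1608*6) - u(123, 68) = (15894 - 1608*6) - (-42 - 1*123 - 1*68) = (15894 - 1*9648) - (-42 - 123 - 68) = (15894 - 9648) - 1*(-233) = 6246 + 233 = 6479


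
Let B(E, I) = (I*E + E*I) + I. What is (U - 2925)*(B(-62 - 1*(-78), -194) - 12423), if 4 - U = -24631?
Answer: -408690750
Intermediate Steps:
U = 24635 (U = 4 - 1*(-24631) = 4 + 24631 = 24635)
B(E, I) = I + 2*E*I (B(E, I) = (E*I + E*I) + I = 2*E*I + I = I + 2*E*I)
(U - 2925)*(B(-62 - 1*(-78), -194) - 12423) = (24635 - 2925)*(-194*(1 + 2*(-62 - 1*(-78))) - 12423) = 21710*(-194*(1 + 2*(-62 + 78)) - 12423) = 21710*(-194*(1 + 2*16) - 12423) = 21710*(-194*(1 + 32) - 12423) = 21710*(-194*33 - 12423) = 21710*(-6402 - 12423) = 21710*(-18825) = -408690750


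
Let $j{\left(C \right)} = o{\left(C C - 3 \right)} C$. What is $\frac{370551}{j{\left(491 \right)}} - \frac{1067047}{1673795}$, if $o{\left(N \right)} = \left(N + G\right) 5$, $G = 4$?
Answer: $- \frac{25236730944221}{39625845295858} \approx -0.63688$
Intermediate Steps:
$o{\left(N \right)} = 20 + 5 N$ ($o{\left(N \right)} = \left(N + 4\right) 5 = \left(4 + N\right) 5 = 20 + 5 N$)
$j{\left(C \right)} = C \left(5 + 5 C^{2}\right)$ ($j{\left(C \right)} = \left(20 + 5 \left(C C - 3\right)\right) C = \left(20 + 5 \left(C^{2} - 3\right)\right) C = \left(20 + 5 \left(-3 + C^{2}\right)\right) C = \left(20 + \left(-15 + 5 C^{2}\right)\right) C = \left(5 + 5 C^{2}\right) C = C \left(5 + 5 C^{2}\right)$)
$\frac{370551}{j{\left(491 \right)}} - \frac{1067047}{1673795} = \frac{370551}{5 \cdot 491 \left(1 + 491^{2}\right)} - \frac{1067047}{1673795} = \frac{370551}{5 \cdot 491 \left(1 + 241081\right)} - \frac{1067047}{1673795} = \frac{370551}{5 \cdot 491 \cdot 241082} - \frac{1067047}{1673795} = \frac{370551}{591856310} - \frac{1067047}{1673795} = - \frac{25236730944221}{39625845295858}$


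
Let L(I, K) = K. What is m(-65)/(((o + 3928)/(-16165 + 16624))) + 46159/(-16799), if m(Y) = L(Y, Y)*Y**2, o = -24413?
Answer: 24901372706/4048559 ≈ 6150.7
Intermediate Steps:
m(Y) = Y**3 (m(Y) = Y*Y**2 = Y**3)
m(-65)/(((o + 3928)/(-16165 + 16624))) + 46159/(-16799) = (-65)**3/(((-24413 + 3928)/(-16165 + 16624))) + 46159/(-16799) = -274625/((-20485/459)) + 46159*(-1/16799) = -274625/((-20485*1/459)) - 46159/16799 = -274625/(-1205/27) - 46159/16799 = -274625*(-27/1205) - 46159/16799 = 1482975/241 - 46159/16799 = 24901372706/4048559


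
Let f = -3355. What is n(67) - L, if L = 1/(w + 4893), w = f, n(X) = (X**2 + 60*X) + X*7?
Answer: 13808163/1538 ≈ 8978.0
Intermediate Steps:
n(X) = X**2 + 67*X (n(X) = (X**2 + 60*X) + 7*X = X**2 + 67*X)
w = -3355
L = 1/1538 (L = 1/(-3355 + 4893) = 1/1538 ≈ 0.00065020)
n(67) - L = 67*(67 + 67) - 1*1/1538 = 67*134 - 1/1538 = 8978 - 1/1538 = 13808163/1538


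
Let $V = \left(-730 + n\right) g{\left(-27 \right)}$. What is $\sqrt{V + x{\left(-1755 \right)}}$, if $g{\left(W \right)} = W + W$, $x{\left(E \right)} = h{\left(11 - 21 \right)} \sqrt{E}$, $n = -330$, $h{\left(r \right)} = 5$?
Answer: $\sqrt{57240 + 15 i \sqrt{195}} \approx 239.25 + 0.4378 i$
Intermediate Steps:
$x{\left(E \right)} = 5 \sqrt{E}$
$g{\left(W \right)} = 2 W$
$V = 57240$ ($V = \left(-730 - 330\right) 2 \left(-27\right) = \left(-1060\right) \left(-54\right) = 57240$)
$\sqrt{V + x{\left(-1755 \right)}} = \sqrt{57240 + 5 \sqrt{-1755}} = \sqrt{57240 + 5 \cdot 3 i \sqrt{195}} = \sqrt{57240 + 15 i \sqrt{195}}$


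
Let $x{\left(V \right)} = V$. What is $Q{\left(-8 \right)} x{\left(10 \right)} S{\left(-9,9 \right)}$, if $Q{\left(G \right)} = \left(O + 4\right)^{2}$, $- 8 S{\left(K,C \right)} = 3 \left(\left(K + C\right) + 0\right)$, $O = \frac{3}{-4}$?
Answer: $0$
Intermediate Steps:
$O = - \frac{3}{4}$ ($O = 3 \left(- \frac{1}{4}\right) = - \frac{3}{4} \approx -0.75$)
$S{\left(K,C \right)} = - \frac{3 C}{8} - \frac{3 K}{8}$ ($S{\left(K,C \right)} = - \frac{3 \left(\left(K + C\right) + 0\right)}{8} = - \frac{3 \left(\left(C + K\right) + 0\right)}{8} = - \frac{3 \left(C + K\right)}{8} = - \frac{3 C + 3 K}{8} = - \frac{3 C}{8} - \frac{3 K}{8}$)
$Q{\left(G \right)} = \frac{169}{16}$ ($Q{\left(G \right)} = \left(- \frac{3}{4} + 4\right)^{2} = \left(\frac{13}{4}\right)^{2} = \frac{169}{16}$)
$Q{\left(-8 \right)} x{\left(10 \right)} S{\left(-9,9 \right)} = \frac{169}{16} \cdot 10 \left(\left(- \frac{3}{8}\right) 9 - - \frac{27}{8}\right) = \frac{845 \left(- \frac{27}{8} + \frac{27}{8}\right)}{8} = \frac{845}{8} \cdot 0 = 0$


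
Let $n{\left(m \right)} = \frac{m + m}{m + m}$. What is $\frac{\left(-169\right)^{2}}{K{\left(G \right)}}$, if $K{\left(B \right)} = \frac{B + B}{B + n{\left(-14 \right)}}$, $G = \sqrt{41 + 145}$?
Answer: $\frac{28561}{2} + \frac{28561 \sqrt{186}}{372} \approx 15328.0$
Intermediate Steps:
$G = \sqrt{186} \approx 13.638$
$n{\left(m \right)} = 1$ ($n{\left(m \right)} = \frac{2 m}{2 m} = 2 m \frac{1}{2 m} = 1$)
$K{\left(B \right)} = \frac{2 B}{1 + B}$ ($K{\left(B \right)} = \frac{B + B}{B + 1} = \frac{2 B}{1 + B}$)
$\frac{\left(-169\right)^{2}}{K{\left(G \right)}} = \frac{\left(-169\right)^{2}}{2 \sqrt{186} \frac{1}{1 + \sqrt{186}}} = 28561 \frac{\sqrt{186} \left(1 + \sqrt{186}\right)}{372} = \frac{28561 \sqrt{186} \left(1 + \sqrt{186}\right)}{372}$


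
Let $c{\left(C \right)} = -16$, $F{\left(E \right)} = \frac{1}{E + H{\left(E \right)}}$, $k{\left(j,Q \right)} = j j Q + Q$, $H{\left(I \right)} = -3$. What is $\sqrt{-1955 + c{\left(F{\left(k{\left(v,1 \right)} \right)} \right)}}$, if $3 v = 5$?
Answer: $3 i \sqrt{219} \approx 44.396 i$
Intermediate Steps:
$v = \frac{5}{3}$ ($v = \frac{1}{3} \cdot 5 = \frac{5}{3} \approx 1.6667$)
$k{\left(j,Q \right)} = Q + Q j^{2}$ ($k{\left(j,Q \right)} = j^{2} Q + Q = Q j^{2} + Q = Q + Q j^{2}$)
$F{\left(E \right)} = \frac{1}{-3 + E}$ ($F{\left(E \right)} = \frac{1}{E - 3} = \frac{1}{-3 + E}$)
$\sqrt{-1955 + c{\left(F{\left(k{\left(v,1 \right)} \right)} \right)}} = \sqrt{-1955 - 16} = \sqrt{-1971} = 3 i \sqrt{219}$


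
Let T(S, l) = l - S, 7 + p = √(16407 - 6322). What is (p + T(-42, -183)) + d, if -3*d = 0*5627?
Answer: -148 + √10085 ≈ -47.576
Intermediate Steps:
p = -7 + √10085 (p = -7 + √(16407 - 6322) = -7 + √10085 ≈ 93.424)
d = 0 (d = -0*5627 = -⅓*0 = 0)
(p + T(-42, -183)) + d = ((-7 + √10085) + (-183 - 1*(-42))) + 0 = ((-7 + √10085) + (-183 + 42)) + 0 = ((-7 + √10085) - 141) + 0 = (-148 + √10085) + 0 = -148 + √10085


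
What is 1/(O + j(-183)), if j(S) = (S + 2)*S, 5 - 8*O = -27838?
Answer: 8/292827 ≈ 2.7320e-5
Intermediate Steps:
O = 27843/8 (O = 5/8 - ⅛*(-27838) = 5/8 + 13919/4 = 27843/8 ≈ 3480.4)
j(S) = S*(2 + S) (j(S) = (2 + S)*S = S*(2 + S))
1/(O + j(-183)) = 1/(27843/8 - 183*(2 - 183)) = 1/(27843/8 - 183*(-181)) = 1/(27843/8 + 33123) = 1/(292827/8) = 8/292827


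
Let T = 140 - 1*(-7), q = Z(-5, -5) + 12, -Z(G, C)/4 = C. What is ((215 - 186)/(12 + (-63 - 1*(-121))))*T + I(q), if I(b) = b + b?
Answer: 1249/10 ≈ 124.90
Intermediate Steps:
Z(G, C) = -4*C
q = 32 (q = -4*(-5) + 12 = 20 + 12 = 32)
T = 147 (T = 140 + 7 = 147)
I(b) = 2*b
((215 - 186)/(12 + (-63 - 1*(-121))))*T + I(q) = ((215 - 186)/(12 + (-63 - 1*(-121))))*147 + 2*32 = (29/(12 + (-63 + 121)))*147 + 64 = (29/(12 + 58))*147 + 64 = (29/70)*147 + 64 = 609/10 + 64 = 1249/10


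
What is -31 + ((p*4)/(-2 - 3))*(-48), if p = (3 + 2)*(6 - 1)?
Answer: 929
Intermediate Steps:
p = 25 (p = 5*5 = 25)
-31 + ((p*4)/(-2 - 3))*(-48) = -31 + ((25*4)/(-2 - 3))*(-48) = -31 + (100/(-5))*(-48) = -31 + (100*(-⅕))*(-48) = -31 - 20*(-48) = -31 + 960 = 929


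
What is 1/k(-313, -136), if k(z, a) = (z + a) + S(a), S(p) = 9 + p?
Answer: -1/576 ≈ -0.0017361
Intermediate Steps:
k(z, a) = 9 + z + 2*a (k(z, a) = (z + a) + (9 + a) = (a + z) + (9 + a) = 9 + z + 2*a)
1/k(-313, -136) = 1/(9 - 313 + 2*(-136)) = 1/(9 - 313 - 272) = 1/(-576) = -1/576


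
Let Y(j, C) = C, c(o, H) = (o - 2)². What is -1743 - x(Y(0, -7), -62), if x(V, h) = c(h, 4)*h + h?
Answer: 252271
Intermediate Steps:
c(o, H) = (-2 + o)²
x(V, h) = h + h*(-2 + h)² (x(V, h) = (-2 + h)²*h + h = h*(-2 + h)² + h = h + h*(-2 + h)²)
-1743 - x(Y(0, -7), -62) = -1743 - (-62)*(1 + (-2 - 62)²) = -1743 - (-62)*(1 + (-64)²) = -1743 - (-62)*(1 + 4096) = -1743 - (-62)*4097 = -1743 - 1*(-254014) = -1743 + 254014 = 252271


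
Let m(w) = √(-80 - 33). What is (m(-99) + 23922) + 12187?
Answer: 36109 + I*√113 ≈ 36109.0 + 10.63*I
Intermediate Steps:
m(w) = I*√113 (m(w) = √(-113) = I*√113)
(m(-99) + 23922) + 12187 = (I*√113 + 23922) + 12187 = (23922 + I*√113) + 12187 = 36109 + I*√113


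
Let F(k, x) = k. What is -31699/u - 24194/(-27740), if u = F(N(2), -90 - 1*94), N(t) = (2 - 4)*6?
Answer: 219905147/83220 ≈ 2642.5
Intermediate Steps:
N(t) = -12 (N(t) = -2*6 = -12)
u = -12
-31699/u - 24194/(-27740) = -31699/(-12) - 24194/(-27740) = -31699*(-1/12) - 24194*(-1/27740) = 31699/12 + 12097/13870 = 219905147/83220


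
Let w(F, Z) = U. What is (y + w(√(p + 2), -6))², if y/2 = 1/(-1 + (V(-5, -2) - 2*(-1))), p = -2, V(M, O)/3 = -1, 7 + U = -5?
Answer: 169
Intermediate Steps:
U = -12 (U = -7 - 5 = -12)
V(M, O) = -3 (V(M, O) = 3*(-1) = -3)
w(F, Z) = -12
y = -1 (y = 2/(-1 + (-3 - 2*(-1))) = 2/(-1 + (-3 + 2)) = 2/(-1 - 1) = 2/(-2) = 2*(-½) = -1)
(y + w(√(p + 2), -6))² = (-1 - 12)² = (-13)² = 169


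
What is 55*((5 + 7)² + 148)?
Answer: 16060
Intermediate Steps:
55*((5 + 7)² + 148) = 55*(12² + 148) = 55*(144 + 148) = 55*292 = 16060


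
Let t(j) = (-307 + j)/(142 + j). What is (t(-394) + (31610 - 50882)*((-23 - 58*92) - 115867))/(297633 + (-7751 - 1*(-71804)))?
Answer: 588739403645/91144872 ≈ 6459.4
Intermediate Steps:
t(j) = (-307 + j)/(142 + j)
(t(-394) + (31610 - 50882)*((-23 - 58*92) - 115867))/(297633 + (-7751 - 1*(-71804))) = ((-307 - 394)/(142 - 394) + (31610 - 50882)*((-23 - 58*92) - 115867))/(297633 + (-7751 - 1*(-71804))) = (-701/(-252) - 19272*((-23 - 5336) - 115867))/(297633 + (-7751 + 71804)) = (-1/252*(-701) - 19272*(-5359 - 115867))/(297633 + 64053) = (701/252 - 19272*(-121226))/361686 = (701/252 + 2336267472)*(1/361686) = (588739403645/252)*(1/361686) = 588739403645/91144872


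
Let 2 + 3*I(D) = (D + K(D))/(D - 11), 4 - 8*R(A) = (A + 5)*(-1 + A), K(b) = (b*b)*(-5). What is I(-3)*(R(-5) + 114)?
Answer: 1145/21 ≈ 54.524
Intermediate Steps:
K(b) = -5*b**2 (K(b) = b**2*(-5) = -5*b**2)
R(A) = 1/2 - (-1 + A)*(5 + A)/8 (R(A) = 1/2 - (A + 5)*(-1 + A)/8 = 1/2 - (5 + A)*(-1 + A)/8 = 1/2 - (-1 + A)*(5 + A)/8)
I(D) = -2/3 + (D - 5*D**2)/(3*(-11 + D)) (I(D) = -2/3 + ((D - 5*D**2)/(D - 11))/3 = -2/3 + ((D - 5*D**2)/(-11 + D))/3 = -2/3 + (D - 5*D**2)/(3*(-11 + D)))
I(-3)*(R(-5) + 114) = ((22 - 1*(-3) - 5*(-3)**2)/(3*(-11 - 3)))*((9/8 - 1/2*(-5) - 1/8*(-5)**2) + 114) = ((1/3)*(22 + 3 - 5*9)/(-14))*((9/8 + 5/2 - 1/8*25) + 114) = ((1/3)*(-1/14)*(22 + 3 - 45))*((9/8 + 5/2 - 25/8) + 114) = ((1/3)*(-1/14)*(-20))*(1/2 + 114) = (10/21)*(229/2) = 1145/21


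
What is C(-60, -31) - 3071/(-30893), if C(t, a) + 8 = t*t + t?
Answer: 109117147/30893 ≈ 3532.1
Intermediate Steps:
C(t, a) = -8 + t + t² (C(t, a) = -8 + (t*t + t) = -8 + (t² + t) = -8 + (t + t²) = -8 + t + t²)
C(-60, -31) - 3071/(-30893) = (-8 - 60 + (-60)²) - 3071/(-30893) = (-8 - 60 + 3600) - 3071*(-1/30893) = 3532 + 3071/30893 = 109117147/30893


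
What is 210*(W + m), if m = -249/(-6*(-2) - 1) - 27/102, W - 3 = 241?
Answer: 8682555/187 ≈ 46431.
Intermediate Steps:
W = 244 (W = 3 + 241 = 244)
m = -8565/374 (m = -249/(12 - 1) - 27*1/102 = -249/11 - 9/34 = -8565/374 ≈ -22.901)
210*(W + m) = 210*(244 - 8565/374) = 210*(82691/374) = 8682555/187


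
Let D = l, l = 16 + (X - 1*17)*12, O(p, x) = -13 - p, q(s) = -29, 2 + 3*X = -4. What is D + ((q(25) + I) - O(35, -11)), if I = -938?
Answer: -1131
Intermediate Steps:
X = -2 (X = -2/3 + (1/3)*(-4) = -2/3 - 4/3 = -2)
l = -212 (l = 16 + (-2 - 1*17)*12 = 16 + (-2 - 17)*12 = 16 - 19*12 = 16 - 228 = -212)
D = -212
D + ((q(25) + I) - O(35, -11)) = -212 + ((-29 - 938) - (-13 - 1*35)) = -212 + (-967 - (-13 - 35)) = -212 + (-967 - 1*(-48)) = -212 + (-967 + 48) = -212 - 919 = -1131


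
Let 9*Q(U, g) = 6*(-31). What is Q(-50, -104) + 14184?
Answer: 42490/3 ≈ 14163.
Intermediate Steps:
Q(U, g) = -62/3 (Q(U, g) = (6*(-31))/9 = (1/9)*(-186) = -62/3)
Q(-50, -104) + 14184 = -62/3 + 14184 = 42490/3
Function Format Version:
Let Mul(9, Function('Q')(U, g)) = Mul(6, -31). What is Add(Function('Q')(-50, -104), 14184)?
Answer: Rational(42490, 3) ≈ 14163.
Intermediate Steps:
Function('Q')(U, g) = Rational(-62, 3) (Function('Q')(U, g) = Mul(Rational(1, 9), Mul(6, -31)) = Mul(Rational(1, 9), -186) = Rational(-62, 3))
Add(Function('Q')(-50, -104), 14184) = Add(Rational(-62, 3), 14184) = Rational(42490, 3)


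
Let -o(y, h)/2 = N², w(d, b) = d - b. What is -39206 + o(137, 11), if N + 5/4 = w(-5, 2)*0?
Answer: -313673/8 ≈ -39209.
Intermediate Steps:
N = -5/4 (N = -5/4 + (-5 - 1*2)*0 = -5/4 + (-5 - 2)*0 = -5/4 - 7*0 = -5/4 + 0 = -5/4 ≈ -1.2500)
o(y, h) = -25/8 (o(y, h) = -2*(-5/4)² = -2*25/16 = -25/8)
-39206 + o(137, 11) = -39206 - 25/8 = -313673/8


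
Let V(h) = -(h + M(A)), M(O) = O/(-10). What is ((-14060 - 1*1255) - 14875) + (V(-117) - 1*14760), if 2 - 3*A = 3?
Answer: -1344991/30 ≈ -44833.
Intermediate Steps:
A = -1/3 (A = 2/3 - 1/3*3 = 2/3 - 1 = -1/3 ≈ -0.33333)
M(O) = -O/10 (M(O) = O*(-1/10) = -O/10)
V(h) = -1/30 - h (V(h) = -(h - 1/10*(-1/3)) = -(h + 1/30) = -(1/30 + h) = -1/30 - h)
((-14060 - 1*1255) - 14875) + (V(-117) - 1*14760) = ((-14060 - 1*1255) - 14875) + ((-1/30 - 1*(-117)) - 1*14760) = ((-14060 - 1255) - 14875) + ((-1/30 + 117) - 14760) = (-15315 - 14875) + (3509/30 - 14760) = -30190 - 439291/30 = -1344991/30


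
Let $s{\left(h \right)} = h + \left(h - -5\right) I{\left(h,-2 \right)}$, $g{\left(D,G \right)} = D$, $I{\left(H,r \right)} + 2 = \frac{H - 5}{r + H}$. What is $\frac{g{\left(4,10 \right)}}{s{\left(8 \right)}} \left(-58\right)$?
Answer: $\frac{464}{23} \approx 20.174$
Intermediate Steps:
$I{\left(H,r \right)} = -2 + \frac{-5 + H}{H + r}$ ($I{\left(H,r \right)} = -2 + \frac{H - 5}{r + H} = -2 + \frac{-5 + H}{H + r}$)
$s{\left(h \right)} = h + \frac{\left(-1 - h\right) \left(5 + h\right)}{-2 + h}$ ($s{\left(h \right)} = h + \left(h - -5\right) \frac{-5 - h - -4}{h - 2} = h + \left(h + 5\right) \frac{-5 - h + 4}{-2 + h} = h + \left(5 + h\right) \frac{-1 - h}{-2 + h} = h + \frac{\left(-1 - h\right) \left(5 + h\right)}{-2 + h}$)
$\frac{g{\left(4,10 \right)}}{s{\left(8 \right)}} \left(-58\right) = \frac{1}{\frac{1}{-2 + 8} \left(-5 - 64\right)} 4 \left(-58\right) = \frac{1}{\frac{1}{6} \left(-5 - 64\right)} 4 \left(-58\right) = \frac{1}{\frac{1}{6} \left(-69\right)} 4 \left(-58\right) = \frac{1}{- \frac{23}{2}} \cdot 4 \left(-58\right) = \left(- \frac{2}{23}\right) 4 \left(-58\right) = \left(- \frac{8}{23}\right) \left(-58\right) = \frac{464}{23}$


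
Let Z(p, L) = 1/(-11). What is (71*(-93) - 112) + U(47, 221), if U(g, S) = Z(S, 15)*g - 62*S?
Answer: -224634/11 ≈ -20421.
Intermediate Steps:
Z(p, L) = -1/11
U(g, S) = -62*S - g/11 (U(g, S) = -g/11 - 62*S = -62*S - g/11)
(71*(-93) - 112) + U(47, 221) = (71*(-93) - 112) + (-62*221 - 1/11*47) = (-6603 - 112) + (-13702 - 47/11) = -6715 - 150769/11 = -224634/11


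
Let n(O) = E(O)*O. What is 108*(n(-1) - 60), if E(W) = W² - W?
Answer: -6696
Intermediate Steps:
n(O) = O²*(-1 + O) (n(O) = (O*(-1 + O))*O = O²*(-1 + O))
108*(n(-1) - 60) = 108*((-1)²*(-1 - 1) - 60) = 108*(1*(-2) - 60) = 108*(-2 - 60) = 108*(-62) = -6696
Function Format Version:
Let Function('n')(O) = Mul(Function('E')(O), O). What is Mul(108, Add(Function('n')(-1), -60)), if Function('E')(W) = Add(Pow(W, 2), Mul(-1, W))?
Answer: -6696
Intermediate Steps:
Function('n')(O) = Mul(Pow(O, 2), Add(-1, O)) (Function('n')(O) = Mul(Mul(O, Add(-1, O)), O) = Mul(Pow(O, 2), Add(-1, O)))
Mul(108, Add(Function('n')(-1), -60)) = Mul(108, Add(Mul(Pow(-1, 2), Add(-1, -1)), -60)) = Mul(108, Add(Mul(1, -2), -60)) = Mul(108, Add(-2, -60)) = Mul(108, -62) = -6696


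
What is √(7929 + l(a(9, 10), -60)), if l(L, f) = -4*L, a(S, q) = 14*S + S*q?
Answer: 3*√785 ≈ 84.054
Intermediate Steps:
√(7929 + l(a(9, 10), -60)) = √(7929 - 36*(14 + 10)) = √(7929 - 36*24) = √(7929 - 4*216) = √(7929 - 864) = √7065 = 3*√785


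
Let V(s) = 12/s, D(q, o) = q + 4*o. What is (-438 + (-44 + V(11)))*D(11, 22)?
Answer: -47610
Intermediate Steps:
(-438 + (-44 + V(11)))*D(11, 22) = (-438 + (-44 + 12/11))*(11 + 4*22) = (-438 + (-44 + 12*(1/11)))*(11 + 88) = (-438 + (-44 + 12/11))*99 = (-438 - 472/11)*99 = -5290/11*99 = -47610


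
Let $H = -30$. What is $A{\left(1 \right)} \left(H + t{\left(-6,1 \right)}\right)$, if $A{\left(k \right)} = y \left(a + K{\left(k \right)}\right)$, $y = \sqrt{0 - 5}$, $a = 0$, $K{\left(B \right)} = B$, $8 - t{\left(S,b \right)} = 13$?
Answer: $- 35 i \sqrt{5} \approx - 78.262 i$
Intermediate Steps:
$t{\left(S,b \right)} = -5$ ($t{\left(S,b \right)} = 8 - 13 = -5$)
$y = i \sqrt{5}$ ($y = \sqrt{0 - 5} = \sqrt{-5} = i \sqrt{5} \approx 2.2361 i$)
$A{\left(k \right)} = i k \sqrt{5}$ ($A{\left(k \right)} = i \sqrt{5} \left(0 + k\right) = i \sqrt{5} k = i k \sqrt{5}$)
$A{\left(1 \right)} \left(H + t{\left(-6,1 \right)}\right) = i 1 \sqrt{5} \left(-30 - 5\right) = i \sqrt{5} \left(-35\right) = - 35 i \sqrt{5}$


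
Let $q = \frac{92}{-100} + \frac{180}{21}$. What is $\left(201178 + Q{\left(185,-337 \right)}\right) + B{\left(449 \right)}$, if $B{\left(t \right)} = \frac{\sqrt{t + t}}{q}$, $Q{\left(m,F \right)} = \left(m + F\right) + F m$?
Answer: $138681 + \frac{175 \sqrt{898}}{1339} \approx 1.3869 \cdot 10^{5}$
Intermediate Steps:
$Q{\left(m,F \right)} = F + m + F m$ ($Q{\left(m,F \right)} = \left(F + m\right) + F m = F + m + F m$)
$q = \frac{1339}{175}$ ($q = 92 \left(- \frac{1}{100}\right) + 180 \cdot \frac{1}{21} = - \frac{23}{25} + \frac{60}{7} = \frac{1339}{175} \approx 7.6514$)
$B{\left(t \right)} = \frac{175 \sqrt{2} \sqrt{t}}{1339}$ ($B{\left(t \right)} = \frac{\sqrt{t + t}}{\frac{1339}{175}} = \sqrt{2 t} \frac{175}{1339} = \sqrt{2} \sqrt{t} \frac{175}{1339} = \frac{175 \sqrt{2} \sqrt{t}}{1339}$)
$\left(201178 + Q{\left(185,-337 \right)}\right) + B{\left(449 \right)} = \left(201178 - 62497\right) + \frac{175 \sqrt{2} \sqrt{449}}{1339} = \left(201178 - 62497\right) + \frac{175 \sqrt{898}}{1339} = 138681 + \frac{175 \sqrt{898}}{1339}$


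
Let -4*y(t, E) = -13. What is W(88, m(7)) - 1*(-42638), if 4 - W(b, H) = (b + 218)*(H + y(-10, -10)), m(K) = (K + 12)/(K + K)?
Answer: 577251/14 ≈ 41232.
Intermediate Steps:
m(K) = (12 + K)/(2*K) (m(K) = (12 + K)/((2*K)) = (12 + K)*(1/(2*K)) = (12 + K)/(2*K))
y(t, E) = 13/4 (y(t, E) = -¼*(-13) = 13/4)
W(b, H) = 4 - (218 + b)*(13/4 + H) (W(b, H) = 4 - (b + 218)*(H + 13/4) = 4 - (218 + b)*(13/4 + H))
W(88, m(7)) - 1*(-42638) = (-1409/2 - 109*(12 + 7)/7 - 13/4*88 - 1*(½)*(12 + 7)/7*88) - 1*(-42638) = (-1409/2 - 109*19/7 - 286 - 1*(½)*(⅐)*19*88) + 42638 = (-1409/2 - 218*19/14 - 286 - 1*19/14*88) + 42638 = (-1409/2 - 2071/7 - 286 - 836/7) + 42638 = -19681/14 + 42638 = 577251/14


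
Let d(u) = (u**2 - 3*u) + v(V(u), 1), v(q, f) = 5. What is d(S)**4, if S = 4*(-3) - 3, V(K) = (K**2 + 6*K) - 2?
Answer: 5719140625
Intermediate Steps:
V(K) = -2 + K**2 + 6*K
S = -15 (S = -12 - 3 = -15)
d(u) = 5 + u**2 - 3*u (d(u) = (u**2 - 3*u) + 5 = 5 + u**2 - 3*u)
d(S)**4 = (5 + (-15)**2 - 3*(-15))**4 = (5 + 225 + 45)**4 = 275**4 = 5719140625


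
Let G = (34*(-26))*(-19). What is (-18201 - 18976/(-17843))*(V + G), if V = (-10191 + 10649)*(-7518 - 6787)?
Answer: 2122151064249498/17843 ≈ 1.1893e+11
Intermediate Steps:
V = -6551690 (V = 458*(-14305) = -6551690)
G = 16796 (G = -884*(-19) = 16796)
(-18201 - 18976/(-17843))*(V + G) = (-18201 - 18976/(-17843))*(-6551690 + 16796) = (-18201 - 18976*(-1/17843))*(-6534894) = (-18201 + 18976/17843)*(-6534894) = -324741467/17843*(-6534894) = 2122151064249498/17843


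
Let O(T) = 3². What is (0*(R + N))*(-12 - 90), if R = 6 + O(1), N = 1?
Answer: 0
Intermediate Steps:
O(T) = 9
R = 15 (R = 6 + 9 = 15)
(0*(R + N))*(-12 - 90) = (0*(15 + 1))*(-12 - 90) = (0*16)*(-102) = 0*(-102) = 0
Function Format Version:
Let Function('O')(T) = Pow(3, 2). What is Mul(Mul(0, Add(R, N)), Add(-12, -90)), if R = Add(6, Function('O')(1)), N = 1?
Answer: 0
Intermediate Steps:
Function('O')(T) = 9
R = 15 (R = Add(6, 9) = 15)
Mul(Mul(0, Add(R, N)), Add(-12, -90)) = Mul(Mul(0, Add(15, 1)), Add(-12, -90)) = Mul(Mul(0, 16), -102) = Mul(0, -102) = 0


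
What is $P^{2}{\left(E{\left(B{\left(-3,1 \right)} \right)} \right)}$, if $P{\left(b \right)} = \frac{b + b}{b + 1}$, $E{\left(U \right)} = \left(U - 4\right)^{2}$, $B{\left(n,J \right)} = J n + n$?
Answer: $\frac{40000}{10201} \approx 3.9212$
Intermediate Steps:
$B{\left(n,J \right)} = n + J n$
$E{\left(U \right)} = \left(-4 + U\right)^{2}$
$P{\left(b \right)} = \frac{2 b}{1 + b}$
$P^{2}{\left(E{\left(B{\left(-3,1 \right)} \right)} \right)} = \left(\frac{2 \left(-4 - 3 \left(1 + 1\right)\right)^{2}}{1 + \left(-4 - 3 \left(1 + 1\right)\right)^{2}}\right)^{2} = \left(\frac{2 \left(-4 - 6\right)^{2}}{1 + \left(-4 - 6\right)^{2}}\right)^{2} = \left(\frac{2 \left(-10\right)^{2}}{1 + \left(-10\right)^{2}}\right)^{2} = \left(2 \cdot 100 \frac{1}{1 + 100}\right)^{2} = \left(2 \cdot 100 \cdot \frac{1}{101}\right)^{2} = \left(\frac{200}{101}\right)^{2} = \frac{40000}{10201}$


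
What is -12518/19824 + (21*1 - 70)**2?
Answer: 23792453/9912 ≈ 2400.4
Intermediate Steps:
-12518/19824 + (21*1 - 70)**2 = -12518*1/19824 + (21 - 70)**2 = -6259/9912 + (-49)**2 = -6259/9912 + 2401 = 23792453/9912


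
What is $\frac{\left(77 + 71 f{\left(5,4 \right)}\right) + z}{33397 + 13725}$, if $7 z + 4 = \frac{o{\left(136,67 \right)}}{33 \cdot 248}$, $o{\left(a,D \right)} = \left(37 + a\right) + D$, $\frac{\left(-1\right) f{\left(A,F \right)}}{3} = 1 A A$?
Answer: $- \frac{6264165}{56240107} \approx -0.11138$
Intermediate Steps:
$f{\left(A,F \right)} = - 3 A^{2}$ ($f{\left(A,F \right)} = - 3 \cdot 1 A A = - 3 A A = - 3 A^{2}$)
$o{\left(a,D \right)} = 37 + D + a$
$z = - \frac{1354}{2387}$ ($z = - \frac{4}{7} + \frac{\left(37 + 67 + 136\right) \frac{1}{33 \cdot 248}}{7} = - \frac{4}{7} + \frac{240 \cdot \frac{1}{8184}}{7} = - \frac{4}{7} + \frac{1}{7} \cdot \frac{10}{341} = - \frac{4}{7} + \frac{10}{2387} = - \frac{1354}{2387} \approx -0.56724$)
$\frac{\left(77 + 71 f{\left(5,4 \right)}\right) + z}{33397 + 13725} = \frac{\left(77 + 71 \left(- 3 \cdot 5^{2}\right)\right) - \frac{1354}{2387}}{33397 + 13725} = \frac{\left(77 + 71 \left(\left(-3\right) 25\right)\right) - \frac{1354}{2387}}{47122} = \left(\left(77 + 71 \left(-75\right)\right) - \frac{1354}{2387}\right) \frac{1}{47122} = \left(\left(77 - 5325\right) - \frac{1354}{2387}\right) \frac{1}{47122} = \left(-5248 - \frac{1354}{2387}\right) \frac{1}{47122} = \left(- \frac{12528330}{2387}\right) \frac{1}{47122} = - \frac{6264165}{56240107}$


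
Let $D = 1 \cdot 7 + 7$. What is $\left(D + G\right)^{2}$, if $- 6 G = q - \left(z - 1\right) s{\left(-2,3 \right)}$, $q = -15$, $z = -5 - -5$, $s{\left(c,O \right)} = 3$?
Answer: $256$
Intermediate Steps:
$z = 0$ ($z = -5 + 5 = 0$)
$D = 14$ ($D = 7 + 7 = 14$)
$G = 2$ ($G = - \frac{-15 - \left(0 - 1\right) 3}{6} = - \frac{-15 - \left(-1\right) 3}{6} = - \frac{-15 - -3}{6} = - \frac{-15 + 3}{6} = \left(- \frac{1}{6}\right) \left(-12\right) = 2$)
$\left(D + G\right)^{2} = \left(14 + 2\right)^{2} = 16^{2} = 256$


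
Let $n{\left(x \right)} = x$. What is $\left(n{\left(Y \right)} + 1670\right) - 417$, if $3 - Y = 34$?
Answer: $1222$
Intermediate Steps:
$Y = -31$ ($Y = 3 - 34 = -31$)
$\left(n{\left(Y \right)} + 1670\right) - 417 = \left(-31 + 1670\right) - 417 = 1639 - 417 = 1222$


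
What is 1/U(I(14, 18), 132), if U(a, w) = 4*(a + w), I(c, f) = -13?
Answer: 1/476 ≈ 0.0021008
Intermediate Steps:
U(a, w) = 4*a + 4*w
1/U(I(14, 18), 132) = 1/(4*(-13) + 4*132) = 1/(-52 + 528) = 1/476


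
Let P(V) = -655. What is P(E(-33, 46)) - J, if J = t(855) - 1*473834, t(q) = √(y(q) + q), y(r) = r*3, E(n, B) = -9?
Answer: 473179 - 6*√95 ≈ 4.7312e+5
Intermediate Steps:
y(r) = 3*r
t(q) = 2*√q (t(q) = √(3*q + q) = √(4*q) = 2*√q)
J = -473834 + 6*√95 (J = 2*√855 - 1*473834 = 2*(3*√95) - 473834 = 6*√95 - 473834 = -473834 + 6*√95 ≈ -4.7378e+5)
P(E(-33, 46)) - J = -655 - (-473834 + 6*√95) = -655 + (473834 - 6*√95) = 473179 - 6*√95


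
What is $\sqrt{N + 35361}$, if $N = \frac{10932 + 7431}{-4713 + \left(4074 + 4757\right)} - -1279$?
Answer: $\frac{11 \sqrt{5135652514}}{4118} \approx 191.43$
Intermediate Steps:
$N = \frac{5285285}{4118}$ ($N = \frac{18363}{-4713 + 8831} + 1279 = \frac{18363}{4118} + 1279 = \frac{5285285}{4118} \approx 1283.5$)
$\sqrt{N + 35361} = \sqrt{\frac{5285285}{4118} + 35361} = \sqrt{\frac{150901883}{4118}} = \frac{11 \sqrt{5135652514}}{4118}$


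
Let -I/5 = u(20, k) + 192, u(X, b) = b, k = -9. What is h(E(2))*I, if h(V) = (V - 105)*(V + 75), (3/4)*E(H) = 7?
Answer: 22146355/3 ≈ 7.3821e+6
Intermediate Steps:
E(H) = 28/3 (E(H) = (4/3)*7 = 28/3)
h(V) = (-105 + V)*(75 + V)
I = -915 (I = -5*(-9 + 192) = -5*183 = -915)
h(E(2))*I = (-7875 + (28/3)**2 - 30*28/3)*(-915) = (-7875 + 784/9 - 280)*(-915) = -72611/9*(-915) = 22146355/3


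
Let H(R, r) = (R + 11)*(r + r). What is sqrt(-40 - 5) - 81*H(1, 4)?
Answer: -7776 + 3*I*sqrt(5) ≈ -7776.0 + 6.7082*I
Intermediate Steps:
H(R, r) = 2*r*(11 + R) (H(R, r) = (11 + R)*(2*r) = 2*r*(11 + R))
sqrt(-40 - 5) - 81*H(1, 4) = sqrt(-40 - 5) - 162*4*(11 + 1) = sqrt(-45) - 162*4*12 = 3*I*sqrt(5) - 81*96 = 3*I*sqrt(5) - 7776 = -7776 + 3*I*sqrt(5)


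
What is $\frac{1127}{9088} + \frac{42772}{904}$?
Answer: $\frac{48716343}{1026944} \approx 47.438$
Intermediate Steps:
$\frac{1127}{9088} + \frac{42772}{904} = 1127 \cdot \frac{1}{9088} + 42772 \cdot \frac{1}{904} = \frac{1127}{9088} + \frac{10693}{226} = \frac{48716343}{1026944}$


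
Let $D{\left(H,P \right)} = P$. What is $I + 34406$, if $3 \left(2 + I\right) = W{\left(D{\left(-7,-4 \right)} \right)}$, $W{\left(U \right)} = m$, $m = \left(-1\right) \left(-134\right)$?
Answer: $\frac{103346}{3} \approx 34449.0$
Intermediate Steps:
$m = 134$
$W{\left(U \right)} = 134$
$I = \frac{128}{3}$ ($I = -2 + \frac{1}{3} \cdot 134 = -2 + \frac{134}{3} = \frac{128}{3} \approx 42.667$)
$I + 34406 = \frac{128}{3} + 34406 = \frac{103346}{3}$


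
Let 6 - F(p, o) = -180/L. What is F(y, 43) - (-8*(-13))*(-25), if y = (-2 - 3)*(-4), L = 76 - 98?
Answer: 28576/11 ≈ 2597.8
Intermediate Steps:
L = -22
y = 20 (y = -5*(-4) = 20)
F(p, o) = -24/11 (F(p, o) = 6 - (-180)/(-22) = 6 - (-180)*(-1)/22 = 6 - 1*90/11 = 6 - 90/11 = -24/11)
F(y, 43) - (-8*(-13))*(-25) = -24/11 - (-8*(-13))*(-25) = -24/11 - 104*(-25) = -24/11 - 1*(-2600) = -24/11 + 2600 = 28576/11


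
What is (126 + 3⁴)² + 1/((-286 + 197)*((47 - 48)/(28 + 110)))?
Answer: 3813699/89 ≈ 42851.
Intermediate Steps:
(126 + 3⁴)² + 1/((-286 + 197)*((47 - 48)/(28 + 110))) = (126 + 81)² + 1/(-(-89)/138) = 207² + 1/(-(-89)/138) = 42849 + 1/(-89*(-1/138)) = 42849 + 1/(89/138) = 42849 + 138/89 = 3813699/89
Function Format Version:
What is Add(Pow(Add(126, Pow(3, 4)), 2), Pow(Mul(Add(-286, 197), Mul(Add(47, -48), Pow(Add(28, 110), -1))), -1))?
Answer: Rational(3813699, 89) ≈ 42851.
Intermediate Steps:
Add(Pow(Add(126, Pow(3, 4)), 2), Pow(Mul(Add(-286, 197), Mul(Add(47, -48), Pow(Add(28, 110), -1))), -1)) = Add(Pow(Add(126, 81), 2), Pow(Mul(-89, Mul(-1, Pow(138, -1))), -1)) = Add(Pow(207, 2), Pow(Mul(-89, Mul(-1, Rational(1, 138))), -1)) = Add(42849, Pow(Mul(-89, Rational(-1, 138)), -1)) = Add(42849, Pow(Rational(89, 138), -1)) = Add(42849, Rational(138, 89)) = Rational(3813699, 89)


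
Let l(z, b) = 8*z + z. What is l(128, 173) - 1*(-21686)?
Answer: 22838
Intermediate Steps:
l(z, b) = 9*z
l(128, 173) - 1*(-21686) = 9*128 - 1*(-21686) = 1152 + 21686 = 22838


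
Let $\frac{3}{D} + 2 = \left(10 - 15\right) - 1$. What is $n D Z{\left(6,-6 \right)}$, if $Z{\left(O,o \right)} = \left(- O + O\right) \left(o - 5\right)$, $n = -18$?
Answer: $0$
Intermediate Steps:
$Z{\left(O,o \right)} = 0$ ($Z{\left(O,o \right)} = 0 \left(-5 + o\right) = 0$)
$D = - \frac{3}{8}$ ($D = \frac{3}{-2 + \left(\left(10 - 15\right) - 1\right)} = \frac{3}{-2 - 6} = \frac{3}{-8} = 3 \left(- \frac{1}{8}\right) = - \frac{3}{8} \approx -0.375$)
$n D Z{\left(6,-6 \right)} = \left(-18\right) \left(- \frac{3}{8}\right) 0 = \frac{27}{4} \cdot 0 = 0$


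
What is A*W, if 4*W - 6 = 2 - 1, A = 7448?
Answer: 13034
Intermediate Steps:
W = 7/4 (W = 3/2 + (2 - 1)/4 = 3/2 + (¼)*1 = 3/2 + ¼ = 7/4 ≈ 1.7500)
A*W = 7448*(7/4) = 13034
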